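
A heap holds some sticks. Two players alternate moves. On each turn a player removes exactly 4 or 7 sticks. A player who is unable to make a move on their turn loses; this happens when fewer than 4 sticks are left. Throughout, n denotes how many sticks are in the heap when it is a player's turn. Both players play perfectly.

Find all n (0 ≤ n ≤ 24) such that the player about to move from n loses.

Build the W/L table. Terminal = L. A non-terminal position is W if it has a move to some L; otherwise it is L.
n=0: no move → L
n=1: no move → L
n=2: no move → L
n=3: no move → L
n=4: W (go to 0, an L position)
n=5: W (go to 1, an L position)
n=6: W (go to 2, an L position)
n=7: W (go to 3, an L position)
n=8: W (go to 1, an L position)
n=9: W (go to 2, an L position)
n=10: W (go to 3, an L position)
n=11: L (options 7(W), 4(W) are all W)
n=12: L (options 8(W), 5(W) are all W)
n=13: L (options 9(W), 6(W) are all W)
n=14: L (options 10(W), 7(W) are all W)
n=15: W (go to 11, an L position)
n=16: W (go to 12, an L position)
n=17: W (go to 13, an L position)
n=18: W (go to 14, an L position)
n=19: W (go to 12, an L position)
n=20: W (go to 13, an L position)
n=21: W (go to 14, an L position)
n=22: L (options 18(W), 15(W) are all W)
n=23: L (options 19(W), 16(W) are all W)
n=24: L (options 20(W), 17(W) are all W)
The losing starting values of n are exactly the entries labelled L in this table (11 of them).

0, 1, 2, 3, 11, 12, 13, 14, 22, 23, 24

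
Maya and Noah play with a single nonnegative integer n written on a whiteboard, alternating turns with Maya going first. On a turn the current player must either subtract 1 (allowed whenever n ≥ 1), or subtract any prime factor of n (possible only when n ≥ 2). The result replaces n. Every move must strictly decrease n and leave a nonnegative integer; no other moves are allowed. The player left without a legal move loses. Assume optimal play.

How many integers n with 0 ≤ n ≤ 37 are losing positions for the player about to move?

10

Build the W/L table. Terminal = L. A non-terminal position is W if it has a move to some L; otherwise it is L.
n=0: no move → L
n=1: →0(L), so W
n=2: →0(L), so W
n=3: →0(L), so W
n=4: →2(W), 3(W) — all W, so L
n=5: →0(L), so W
n=6: →4(L), so W
n=7: →0(L), so W
n=8: →6(W), 7(W) — all W, so L
n=9: →8(L), so W
n=10: →8(L), so W
n=11: →0(L), so W
n=12: →9(W), 10(W), 11(W) — all W, so L
n=13: →0(L), so W
n=14: →12(L), so W
n=15: →12(L), so W
n=16: →14(W), 15(W) — all W, so L
n=17: →0(L), so W
n=18: →16(L), so W
n=19: →0(L), so W
n=20: →15(W), 18(W), 19(W) — all W, so L
n=21: →20(L), so W
n=22: →20(L), so W
n=23: →0(L), so W
n=24: →21(W), 22(W), 23(W) — all W, so L
n=25: →20(L), so W
n=26: →24(L), so W
n=27: →24(L), so W
n=28: →21(W), 26(W), 27(W) — all W, so L
n=29: →0(L), so W
n=30: →28(L), so W
n=31: →0(L), so W
n=32: →30(W), 31(W) — all W, so L
n=33: →32(L), so W
n=34: →32(L), so W
n=35: →28(L), so W
n=36: →33(W), 34(W), 35(W) — all W, so L
n=37: →0(L), so W
L entries with 0 ≤ n ≤ 37: n = 0, 4, 8, 12, 16, 20, 24, 28, 32, 36; that makes 10.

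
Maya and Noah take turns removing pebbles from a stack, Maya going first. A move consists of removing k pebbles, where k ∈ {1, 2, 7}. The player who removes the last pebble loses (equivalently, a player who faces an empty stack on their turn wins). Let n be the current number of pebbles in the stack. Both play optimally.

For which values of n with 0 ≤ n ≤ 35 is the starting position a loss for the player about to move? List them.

Build the W/L table. Terminal = W. A non-terminal position is W if it has a move to some L; otherwise it is L.
n=0: no move; the opponent has just taken the last pebble and therefore loses → W
n=1: →0(W) only, which is W, so L
n=2: →1(L), so W
n=3: →1(L), so W
n=4: →3(W), 2(W) — all W, so L
n=5: →4(L), so W
n=6: →4(L), so W
n=7: →6(W), 5(W), 0(W) — all W, so L
n=8: →7(L), so W
n=9: →7(L), so W
n=10: →9(W), 8(W), 3(W) — all W, so L
n=11: →10(L), so W
n=12: →10(L), so W
n=13: →12(W), 11(W), 6(W) — all W, so L
n=14: →13(L), so W
n=15: →13(L), so W
n=16: →15(W), 14(W), 9(W) — all W, so L
n=17: →16(L), so W
n=18: →16(L), so W
n=19: →18(W), 17(W), 12(W) — all W, so L
n=20: →19(L), so W
n=21: →19(L), so W
n=22: →21(W), 20(W), 15(W) — all W, so L
n=23: →22(L), so W
n=24: →22(L), so W
n=25: →24(W), 23(W), 18(W) — all W, so L
n=26: →25(L), so W
n=27: →25(L), so W
n=28: →27(W), 26(W), 21(W) — all W, so L
n=29: →28(L), so W
n=30: →28(L), so W
n=31: →30(W), 29(W), 24(W) — all W, so L
n=32: →31(L), so W
n=33: →31(L), so W
n=34: →33(W), 32(W), 27(W) — all W, so L
n=35: →34(L), so W
The losing starting values of n are exactly the entries labelled L in this table (12 of them).

1, 4, 7, 10, 13, 16, 19, 22, 25, 28, 31, 34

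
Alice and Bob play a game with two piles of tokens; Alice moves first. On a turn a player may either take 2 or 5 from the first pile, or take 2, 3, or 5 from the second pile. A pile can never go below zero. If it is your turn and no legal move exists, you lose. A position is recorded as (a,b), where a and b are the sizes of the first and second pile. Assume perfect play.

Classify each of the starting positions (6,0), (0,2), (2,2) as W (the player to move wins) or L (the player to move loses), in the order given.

(6,0): W, (0,2): W, (2,2): L

Positions with no move are L. A position that does have a move is losing for the player to move precisely when every available move leads to a winning position for the opponent. Fill in the labels:
No move ever increases a pile, so every position that can arise here has a ≤ 6 and b ≤ 2; it is enough to label the cells with 0 ≤ a ≤ 6 and 0 ≤ b ≤ 2.
Every move lowers a or b (never raises either), so fill the grid row by row in increasing a, and left to right within a row: each cell's successors are then already labelled.
      b=0  b=1  b=2
a=0:    L    L    W
a=1:    L    L    W
a=2:    W    W    L
a=3:    W    W    L
a=4:    L    L    W
a=5:    W    W    W
a=6:    W    W    L
Cells with no legal move (terminal, hence L): (0,0), (0,1), (1,0), (1,1).
The remaining L cells, each justified by listing all of its moves:
(2,2): L (options (0,2)(W), (2,0)(W) are all W)
(3,2): L (options (1,2)(W), (3,0)(W) are all W)
(4,0): L (sole option (2,0)(W) is W)
(4,1): L (sole option (2,1)(W) is W)
(6,2): L (options (4,2)(W), (1,2)(W), (6,0)(W) are all W)
Every other cell has at least one move into one of the L cells above, so it is W.
(6,0): the move to (4,0) reaches an L cell, so W
(0,2): the move to (0,0) reaches an L cell, so W
(2,2): one of the L cells justified above, so L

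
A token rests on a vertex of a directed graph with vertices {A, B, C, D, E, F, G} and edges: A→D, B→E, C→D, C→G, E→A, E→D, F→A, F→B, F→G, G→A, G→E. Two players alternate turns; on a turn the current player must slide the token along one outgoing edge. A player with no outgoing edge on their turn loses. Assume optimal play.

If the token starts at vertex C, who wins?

Build the W/L table. Terminal = L. A non-terminal position is W if it has a move to some L; otherwise it is L.
Every edge goes from a vertex to one that appears earlier in the order D, A, E, G, C, B, F, so processing vertices in that order labels each vertex after all of its successors.
D: no outgoing edge → L
A: W (go to D, an L position)
E: W (go to D, an L position)
G: L (options E(W), A(W) are all W)
C: W (go to G, an L position)
B: L (sole option E(W) is W)
F: W (go to B, an L position)
From C the player to move can move to G, reaching an L position.

The first player wins.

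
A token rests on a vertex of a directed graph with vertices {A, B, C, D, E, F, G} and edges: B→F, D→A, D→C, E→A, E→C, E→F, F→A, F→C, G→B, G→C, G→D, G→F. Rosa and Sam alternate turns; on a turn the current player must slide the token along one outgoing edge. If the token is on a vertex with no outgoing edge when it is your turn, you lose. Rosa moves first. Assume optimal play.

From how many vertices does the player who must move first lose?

3

Label each position W (a win for the player to move) or L (a loss). A position with no legal move is L; any other position is W exactly when some move reaches an L, and L when every move reaches a W.
Every edge goes from a vertex to one that appears earlier in the order C, A, F, D, B, E, G, so processing vertices in that order labels each vertex after all of its successors.
C: no outgoing edge → L
A: no outgoing edge → L
F: →A(L), so W
D: →A(L), so W
B: →F(W) only, which is W, so L
E: →A(L), so W
G: →B(L), so W
The L vertices are A, B, C; that is 3 in all.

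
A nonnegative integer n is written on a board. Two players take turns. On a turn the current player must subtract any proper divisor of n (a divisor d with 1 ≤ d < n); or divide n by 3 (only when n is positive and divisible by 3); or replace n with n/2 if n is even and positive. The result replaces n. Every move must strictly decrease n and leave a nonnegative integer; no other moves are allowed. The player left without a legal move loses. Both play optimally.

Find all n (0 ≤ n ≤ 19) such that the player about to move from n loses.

0, 1, 4, 7, 9, 11, 13, 15, 17, 19

Classify positions by backward induction: terminal positions (no move available) are L. From any other position, the mover wins iff some move reaches an L.
n=0: no move → L
n=1: no move → L
n=2: can move to 1, which is L ⇒ W
n=3: can move to 1, which is L ⇒ W
n=4: moves to 2(W), 3(W); every one is W ⇒ L
n=5: can move to 4, which is L ⇒ W
n=6: can move to 4, which is L ⇒ W
n=7: the only move is to 6(W), a W ⇒ L
n=8: can move to 4, which is L ⇒ W
n=9: moves to 3(W), 6(W), 8(W); every one is W ⇒ L
n=10: can move to 9, which is L ⇒ W
n=11: the only move is to 10(W), a W ⇒ L
n=12: can move to 4, which is L ⇒ W
n=13: the only move is to 12(W), a W ⇒ L
n=14: can move to 7, which is L ⇒ W
n=15: moves to 5(W), 10(W), 12(W), 14(W); every one is W ⇒ L
n=16: can move to 15, which is L ⇒ W
n=17: the only move is to 16(W), a W ⇒ L
n=18: can move to 9, which is L ⇒ W
n=19: the only move is to 18(W), a W ⇒ L
The losing starting values of n are exactly the entries labelled L in this table (10 of them).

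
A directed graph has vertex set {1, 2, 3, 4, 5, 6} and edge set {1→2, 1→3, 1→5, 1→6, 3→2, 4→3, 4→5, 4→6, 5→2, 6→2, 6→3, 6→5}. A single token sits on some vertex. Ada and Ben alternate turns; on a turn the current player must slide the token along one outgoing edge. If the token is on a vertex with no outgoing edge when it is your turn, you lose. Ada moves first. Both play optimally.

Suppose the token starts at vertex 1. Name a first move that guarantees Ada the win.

Work bottom-up. With no move the player to move loses. Otherwise the position is W if at least one move leads to an L position for the opponent, and L if every move leads to a W.
Every edge goes from a vertex to one that appears earlier in the order 2, 3, 5, 6, 4, 1, so processing vertices in that order labels each vertex after all of its successors.
2: no outgoing edge → L
3: reaches L-position 2 → W
5: reaches L-position 2 → W
6: reaches L-position 2 → W
4: only reaches 6(W), 5(W), 3(W), all W → L
1: reaches L-position 2 → W
From 1, the L positions reachable in one move are: 2.

Move to 2.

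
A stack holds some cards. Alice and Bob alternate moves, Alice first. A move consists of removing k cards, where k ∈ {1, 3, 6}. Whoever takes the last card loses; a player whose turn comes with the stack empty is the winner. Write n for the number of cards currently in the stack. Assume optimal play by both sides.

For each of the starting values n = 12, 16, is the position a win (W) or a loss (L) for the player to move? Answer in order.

12: L, 16: W

Use the standard recursion: the mover wins at a terminal position; elsewhere, the mover wins exactly when some move hands the opponent an L position.
n=0: no move; the opponent has just taken the last card and therefore loses → W
n=1: L (sole option 0(W) is W)
n=2: W (go to 1, an L position)
n=3: L (options 2(W), 0(W) are all W)
n=4: W (go to 3, an L position)
n=5: L (options 4(W), 2(W) are all W)
n=6: W (go to 5, an L position)
n=7: W (go to 1, an L position)
n=8: W (go to 5, an L position)
n=9: W (go to 3, an L position)
n=10: L (options 9(W), 7(W), 4(W) are all W)
n=11: W (go to 10, an L position)
n=12: L (options 11(W), 9(W), 6(W) are all W)
n=13: W (go to 12, an L position)
n=14: L (options 13(W), 11(W), 8(W) are all W)
n=15: W (go to 14, an L position)
n=16: W (go to 10, an L position)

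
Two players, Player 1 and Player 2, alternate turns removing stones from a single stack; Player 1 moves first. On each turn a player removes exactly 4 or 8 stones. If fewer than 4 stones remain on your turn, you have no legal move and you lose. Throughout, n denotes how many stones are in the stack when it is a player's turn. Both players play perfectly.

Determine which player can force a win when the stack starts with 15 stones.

Build the W/L table. Terminal = L. A non-terminal position is W if it has a move to some L; otherwise it is L.
n=0: no move → L
n=1: no move → L
n=2: no move → L
n=3: no move → L
n=4: →0(L), so W
n=5: →1(L), so W
n=6: →2(L), so W
n=7: →3(L), so W
n=8: →0(L), so W
n=9: →1(L), so W
n=10: →2(L), so W
n=11: →3(L), so W
n=12: →8(W), 4(W) — all W, so L
n=13: →9(W), 5(W) — all W, so L
n=14: →10(W), 6(W) — all W, so L
n=15: →11(W), 7(W) — all W, so L
Every move from 15 reaches a W position, so the mover loses.

Player 2 wins.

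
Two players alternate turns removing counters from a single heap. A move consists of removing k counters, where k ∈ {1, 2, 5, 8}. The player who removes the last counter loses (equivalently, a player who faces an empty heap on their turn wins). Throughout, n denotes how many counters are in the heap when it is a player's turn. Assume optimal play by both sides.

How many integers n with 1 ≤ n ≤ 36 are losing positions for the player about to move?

12

Work bottom-up. With no move the player to move wins. Otherwise the position is W if at least one move leads to an L position for the opponent, and L if every move leads to a W.
n=0: no move; the opponent has just taken the last counter and therefore loses → W
n=1: the only move is to 0(W), a W ⇒ L
n=2: can move to 1, which is L ⇒ W
n=3: can move to 1, which is L ⇒ W
n=4: moves to 3(W), 2(W); every one is W ⇒ L
n=5: can move to 4, which is L ⇒ W
n=6: can move to 4, which is L ⇒ W
n=7: moves to 6(W), 5(W), 2(W); every one is W ⇒ L
n=8: can move to 7, which is L ⇒ W
n=9: can move to 7, which is L ⇒ W
n=10: moves to 9(W), 8(W), 5(W), 2(W); every one is W ⇒ L
n=11: can move to 10, which is L ⇒ W
n=12: can move to 10, which is L ⇒ W
n=13: moves to 12(W), 11(W), 8(W), 5(W); every one is W ⇒ L
n=14: can move to 13, which is L ⇒ W
n=15: can move to 13, which is L ⇒ W
n=16: moves to 15(W), 14(W), 11(W), 8(W); every one is W ⇒ L
n=17: can move to 16, which is L ⇒ W
n=18: can move to 16, which is L ⇒ W
n=19: moves to 18(W), 17(W), 14(W), 11(W); every one is W ⇒ L
n=20: can move to 19, which is L ⇒ W
n=21: can move to 19, which is L ⇒ W
n=22: moves to 21(W), 20(W), 17(W), 14(W); every one is W ⇒ L
n=23: can move to 22, which is L ⇒ W
n=24: can move to 22, which is L ⇒ W
n=25: moves to 24(W), 23(W), 20(W), 17(W); every one is W ⇒ L
n=26: can move to 25, which is L ⇒ W
n=27: can move to 25, which is L ⇒ W
n=28: moves to 27(W), 26(W), 23(W), 20(W); every one is W ⇒ L
n=29: can move to 28, which is L ⇒ W
n=30: can move to 28, which is L ⇒ W
n=31: moves to 30(W), 29(W), 26(W), 23(W); every one is W ⇒ L
n=32: can move to 31, which is L ⇒ W
n=33: can move to 31, which is L ⇒ W
n=34: moves to 33(W), 32(W), 29(W), 26(W); every one is W ⇒ L
n=35: can move to 34, which is L ⇒ W
n=36: can move to 34, which is L ⇒ W
L entries with 1 ≤ n ≤ 36 (the range starts at n=1): n = 1, 4, 7, 10, 13, 16, 19, 22, 25, 28, 31, 34; that makes 12.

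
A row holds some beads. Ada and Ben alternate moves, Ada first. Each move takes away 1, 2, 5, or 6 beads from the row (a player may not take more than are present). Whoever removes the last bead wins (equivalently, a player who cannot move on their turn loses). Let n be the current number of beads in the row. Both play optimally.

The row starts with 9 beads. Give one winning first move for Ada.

Classify positions by backward induction: terminal positions (no move available) are L. From any other position, the mover wins iff some move reaches an L.
n=0: no move → L
n=1: can move to 0, which is L ⇒ W
n=2: can move to 0, which is L ⇒ W
n=3: moves to 2(W), 1(W); every one is W ⇒ L
n=4: can move to 3, which is L ⇒ W
n=5: can move to 3, which is L ⇒ W
n=6: can move to 0, which is L ⇒ W
n=7: moves to 6(W), 5(W), 2(W), 1(W); every one is W ⇒ L
n=8: can move to 7, which is L ⇒ W
n=9: can move to 7, which is L ⇒ W
From 9, the L positions reachable in one move are: 7, 3. Any move reaching one of these is winning.

Remove 2, leaving 7.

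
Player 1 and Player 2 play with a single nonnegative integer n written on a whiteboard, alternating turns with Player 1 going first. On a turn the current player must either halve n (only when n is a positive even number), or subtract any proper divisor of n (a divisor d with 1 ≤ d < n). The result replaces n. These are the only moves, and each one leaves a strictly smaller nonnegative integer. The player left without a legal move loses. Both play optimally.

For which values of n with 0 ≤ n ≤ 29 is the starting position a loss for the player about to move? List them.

0, 1, 3, 5, 7, 9, 11, 13, 15, 17, 19, 21, 23, 25, 27, 29

Work bottom-up. With no move the player to move loses. Otherwise the position is W if at least one move leads to an L position for the opponent, and L if every move leads to a W.
n=0: no move → L
n=1: no move → L
n=2: can move to 1, which is L ⇒ W
n=3: the only move is to 2(W), a W ⇒ L
n=4: can move to 3, which is L ⇒ W
n=5: the only move is to 4(W), a W ⇒ L
n=6: can move to 3, which is L ⇒ W
n=7: the only move is to 6(W), a W ⇒ L
n=8: can move to 7, which is L ⇒ W
n=9: moves to 6(W), 8(W); every one is W ⇒ L
n=10: can move to 5, which is L ⇒ W
n=11: the only move is to 10(W), a W ⇒ L
n=12: can move to 9, which is L ⇒ W
n=13: the only move is to 12(W), a W ⇒ L
n=14: can move to 7, which is L ⇒ W
n=15: moves to 10(W), 12(W), 14(W); every one is W ⇒ L
n=16: can move to 15, which is L ⇒ W
n=17: the only move is to 16(W), a W ⇒ L
n=18: can move to 9, which is L ⇒ W
n=19: the only move is to 18(W), a W ⇒ L
n=20: can move to 15, which is L ⇒ W
n=21: moves to 14(W), 18(W), 20(W); every one is W ⇒ L
n=22: can move to 11, which is L ⇒ W
n=23: the only move is to 22(W), a W ⇒ L
n=24: can move to 21, which is L ⇒ W
n=25: moves to 20(W), 24(W); every one is W ⇒ L
n=26: can move to 13, which is L ⇒ W
n=27: moves to 18(W), 24(W), 26(W); every one is W ⇒ L
n=28: can move to 21, which is L ⇒ W
n=29: the only move is to 28(W), a W ⇒ L
The losing starting values of n are exactly the entries labelled L in this table (16 of them).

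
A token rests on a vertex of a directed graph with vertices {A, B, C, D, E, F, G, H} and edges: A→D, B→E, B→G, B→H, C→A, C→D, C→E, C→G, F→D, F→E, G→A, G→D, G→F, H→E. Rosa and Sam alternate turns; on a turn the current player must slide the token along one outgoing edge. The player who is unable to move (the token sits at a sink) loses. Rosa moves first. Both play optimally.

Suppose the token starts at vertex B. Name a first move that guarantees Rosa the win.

Move to E.

Label each position W (a win for the player to move) or L (a loss). A position with no legal move is L; any other position is W exactly when some move reaches an L, and L when every move reaches a W.
Every edge goes from a vertex to one that appears earlier in the order E, D, F, A, G, C, H, B, so processing vertices in that order labels each vertex after all of its successors.
E: no outgoing edge → L
D: no outgoing edge → L
F: can move to D, which is L ⇒ W
A: can move to D, which is L ⇒ W
G: can move to D, which is L ⇒ W
C: can move to D, which is L ⇒ W
H: can move to E, which is L ⇒ W
B: can move to E, which is L ⇒ W
From B, the L positions reachable in one move are: E.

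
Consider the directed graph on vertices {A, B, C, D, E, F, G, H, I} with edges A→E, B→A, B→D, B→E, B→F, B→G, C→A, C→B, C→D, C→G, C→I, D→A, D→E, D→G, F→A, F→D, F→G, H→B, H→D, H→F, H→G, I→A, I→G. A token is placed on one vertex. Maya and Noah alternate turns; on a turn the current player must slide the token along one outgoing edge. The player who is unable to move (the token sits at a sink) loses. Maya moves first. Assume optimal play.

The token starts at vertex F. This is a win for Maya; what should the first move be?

Move to G.

Use the standard recursion: the mover loses at a terminal position; elsewhere, the mover wins exactly when some move hands the opponent an L position.
Every edge goes from a vertex to one that appears earlier in the order E, G, A, D, F, B, I, H, C, so processing vertices in that order labels each vertex after all of its successors.
E: no outgoing edge → L
G: no outgoing edge → L
A: W (go to E, an L position)
D: W (go to G, an L position)
F: W (go to G, an L position)
B: W (go to G, an L position)
I: W (go to G, an L position)
H: W (go to G, an L position)
C: W (go to G, an L position)
From F, the L positions reachable in one move are: G.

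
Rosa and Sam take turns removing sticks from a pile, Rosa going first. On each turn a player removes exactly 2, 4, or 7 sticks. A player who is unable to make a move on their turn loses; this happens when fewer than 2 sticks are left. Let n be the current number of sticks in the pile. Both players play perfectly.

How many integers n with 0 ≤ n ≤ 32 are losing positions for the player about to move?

Positions with no move are L. A position that does have a move is losing for the player to move precisely when every available move leads to a winning position for the opponent. Fill in the labels:
n=0: no move → L
n=1: no move → L
n=2: W (go to 0, an L position)
n=3: W (go to 1, an L position)
n=4: W (go to 0, an L position)
n=5: W (go to 1, an L position)
n=6: L (options 4(W), 2(W) are all W)
n=7: W (go to 0, an L position)
n=8: W (go to 6, an L position)
n=9: L (options 7(W), 5(W), 2(W) are all W)
n=10: W (go to 6, an L position)
n=11: W (go to 9, an L position)
n=12: L (options 10(W), 8(W), 5(W) are all W)
n=13: W (go to 9, an L position)
n=14: W (go to 12, an L position)
n=15: L (options 13(W), 11(W), 8(W) are all W)
n=16: W (go to 12, an L position)
n=17: W (go to 15, an L position)
n=18: L (options 16(W), 14(W), 11(W) are all W)
n=19: W (go to 15, an L position)
n=20: W (go to 18, an L position)
n=21: L (options 19(W), 17(W), 14(W) are all W)
n=22: W (go to 18, an L position)
n=23: W (go to 21, an L position)
n=24: L (options 22(W), 20(W), 17(W) are all W)
n=25: W (go to 21, an L position)
n=26: W (go to 24, an L position)
n=27: L (options 25(W), 23(W), 20(W) are all W)
n=28: W (go to 24, an L position)
n=29: W (go to 27, an L position)
n=30: L (options 28(W), 26(W), 23(W) are all W)
n=31: W (go to 27, an L position)
n=32: W (go to 30, an L position)
L entries with 0 ≤ n ≤ 32: n = 0, 1, 6, 9, 12, 15, 18, 21, 24, 27, 30; that makes 11.

11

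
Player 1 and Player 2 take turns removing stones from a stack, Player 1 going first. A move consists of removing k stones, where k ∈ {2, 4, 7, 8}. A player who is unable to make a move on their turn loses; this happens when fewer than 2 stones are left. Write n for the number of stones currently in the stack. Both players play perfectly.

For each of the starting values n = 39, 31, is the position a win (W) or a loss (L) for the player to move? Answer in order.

Classify positions by backward induction: terminal positions (no move available) are L. From any other position, the mover wins iff some move reaches an L.
n=0: no move → L
n=1: no move → L
n=2: →0(L), so W
n=3: →1(L), so W
n=4: →0(L), so W
n=5: →1(L), so W
n=6: →4(W), 2(W) — all W, so L
n=7: →0(L), so W
n=8: →6(L), so W
n=9: →1(L), so W
n=10: →6(L), so W
n=11: →9(W), 7(W), 4(W), 3(W) — all W, so L
n=12: →10(W), 8(W), 5(W), 4(W) — all W, so L
n=13: →11(L), so W
n=14: →12(L), so W
n=15: →11(L), so W
n=16: →12(L), so W
n=17: →15(W), 13(W), 10(W), 9(W) — all W, so L
n=18: →11(L), so W
n=19: →17(L), so W
n=20: →12(L), so W
n=21: →17(L), so W
n=22: →20(W), 18(W), 15(W), 14(W) — all W, so L
n=23: →21(W), 19(W), 16(W), 15(W) — all W, so L
n=24: →22(L), so W
n=25: →23(L), so W
n=26: →22(L), so W
n=27: →23(L), so W
n=28: →26(W), 24(W), 21(W), 20(W) — all W, so L
n=29: →22(L), so W
n=30: →28(L), so W
n=31: →23(L), so W
n=32: →28(L), so W
n=33: →31(W), 29(W), 26(W), 25(W) — all W, so L
n=34: →32(W), 30(W), 27(W), 26(W) — all W, so L
n=35: →33(L), so W
n=36: →34(L), so W
n=37: →33(L), so W
n=38: →34(L), so W
n=39: →37(W), 35(W), 32(W), 31(W) — all W, so L

39: L, 31: W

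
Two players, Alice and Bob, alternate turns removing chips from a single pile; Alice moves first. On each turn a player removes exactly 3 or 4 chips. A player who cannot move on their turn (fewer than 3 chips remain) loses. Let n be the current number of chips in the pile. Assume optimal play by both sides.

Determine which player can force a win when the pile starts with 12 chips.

Compute win/loss labels from the base case upward. A position with no move is L. Any other position is W if it can reach an L in one move, else L.
n=0: no move → L
n=1: no move → L
n=2: no move → L
n=3: reaches L-position 0 → W
n=4: reaches L-position 1 → W
n=5: reaches L-position 2 → W
n=6: reaches L-position 2 → W
n=7: only reaches 4(W), 3(W), all W → L
n=8: only reaches 5(W), 4(W), all W → L
n=9: only reaches 6(W), 5(W), all W → L
n=10: reaches L-position 7 → W
n=11: reaches L-position 8 → W
n=12: reaches L-position 9 → W
The starting position 12 is W: Alice should remove 3, leaving 9, handing over an L position.

Alice wins.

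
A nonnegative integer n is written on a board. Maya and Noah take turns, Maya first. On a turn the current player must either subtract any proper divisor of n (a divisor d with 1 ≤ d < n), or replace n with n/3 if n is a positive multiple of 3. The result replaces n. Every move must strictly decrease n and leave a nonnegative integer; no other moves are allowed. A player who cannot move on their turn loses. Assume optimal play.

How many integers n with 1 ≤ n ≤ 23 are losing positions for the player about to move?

10

Classify positions by backward induction: terminal positions (no move available) are L. From any other position, the mover wins iff some move reaches an L.
n=0: no move → L
n=1: no move → L
n=2: reaches L-position 1 → W
n=3: reaches L-position 1 → W
n=4: only reaches 2(W), 3(W), all W → L
n=5: reaches L-position 4 → W
n=6: reaches L-position 4 → W
n=7: only reaches 6(W), which is W → L
n=8: reaches L-position 4 → W
n=9: only reaches 3(W), 6(W), 8(W), all W → L
n=10: reaches L-position 9 → W
n=11: only reaches 10(W), which is W → L
n=12: reaches L-position 4 → W
n=13: only reaches 12(W), which is W → L
n=14: reaches L-position 7 → W
n=15: only reaches 5(W), 10(W), 12(W), 14(W), all W → L
n=16: reaches L-position 15 → W
n=17: only reaches 16(W), which is W → L
n=18: reaches L-position 9 → W
n=19: only reaches 18(W), which is W → L
n=20: reaches L-position 15 → W
n=21: reaches L-position 7 → W
n=22: reaches L-position 11 → W
n=23: only reaches 22(W), which is W → L
L entries with 1 ≤ n ≤ 23 (n=0 is outside the asked range and is not counted): n = 1, 4, 7, 9, 11, 13, 15, 17, 19, 23; that makes 10.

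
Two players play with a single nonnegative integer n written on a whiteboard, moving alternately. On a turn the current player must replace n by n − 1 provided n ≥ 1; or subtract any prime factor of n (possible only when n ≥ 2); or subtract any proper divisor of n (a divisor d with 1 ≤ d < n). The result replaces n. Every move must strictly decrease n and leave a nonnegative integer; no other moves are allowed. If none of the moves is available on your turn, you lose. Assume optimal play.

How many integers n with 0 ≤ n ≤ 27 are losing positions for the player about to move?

6

Work bottom-up. With no move the player to move loses. Otherwise the position is W if at least one move leads to an L position for the opponent, and L if every move leads to a W.
n=0: no move → L
n=1: reaches L-position 0 → W
n=2: reaches L-position 0 → W
n=3: reaches L-position 0 → W
n=4: only reaches 2(W), 3(W), all W → L
n=5: reaches L-position 0 → W
n=6: reaches L-position 4 → W
n=7: reaches L-position 0 → W
n=8: reaches L-position 4 → W
n=9: only reaches 6(W), 8(W), all W → L
n=10: reaches L-position 9 → W
n=11: reaches L-position 0 → W
n=12: reaches L-position 9 → W
n=13: reaches L-position 0 → W
n=14: only reaches 7(W), 12(W), 13(W), all W → L
n=15: reaches L-position 14 → W
n=16: reaches L-position 14 → W
n=17: reaches L-position 0 → W
n=18: reaches L-position 9 → W
n=19: reaches L-position 0 → W
n=20: only reaches 10(W), 15(W), 16(W), 18(W), 19(W), all W → L
n=21: reaches L-position 14 → W
n=22: reaches L-position 20 → W
n=23: reaches L-position 0 → W
n=24: reaches L-position 20 → W
n=25: reaches L-position 20 → W
n=26: only reaches 13(W), 24(W), 25(W), all W → L
n=27: reaches L-position 26 → W
L entries with 0 ≤ n ≤ 27: n = 0, 4, 9, 14, 20, 26; that makes 6.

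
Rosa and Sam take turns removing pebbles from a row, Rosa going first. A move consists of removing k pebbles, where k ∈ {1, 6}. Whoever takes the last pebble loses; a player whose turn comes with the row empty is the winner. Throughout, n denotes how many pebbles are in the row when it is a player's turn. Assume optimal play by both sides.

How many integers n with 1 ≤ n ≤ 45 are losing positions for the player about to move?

20

Use the standard recursion: the mover wins at a terminal position; elsewhere, the mover wins exactly when some move hands the opponent an L position.
n=0: no move; the opponent has just taken the last pebble and therefore loses → W
n=1: the only move is to 0(W), a W ⇒ L
n=2: can move to 1, which is L ⇒ W
n=3: the only move is to 2(W), a W ⇒ L
n=4: can move to 3, which is L ⇒ W
n=5: the only move is to 4(W), a W ⇒ L
n=6: can move to 5, which is L ⇒ W
n=7: can move to 1, which is L ⇒ W
n=8: moves to 7(W), 2(W); every one is W ⇒ L
n=9: can move to 8, which is L ⇒ W
n=10: moves to 9(W), 4(W); every one is W ⇒ L
n=11: can move to 10, which is L ⇒ W
n=12: moves to 11(W), 6(W); every one is W ⇒ L
n=13: can move to 12, which is L ⇒ W
n=14: can move to 8, which is L ⇒ W
n=15: moves to 14(W), 9(W); every one is W ⇒ L
n=16: can move to 15, which is L ⇒ W
n=17: moves to 16(W), 11(W); every one is W ⇒ L
n=18: can move to 17, which is L ⇒ W
n=19: moves to 18(W), 13(W); every one is W ⇒ L
n=20: can move to 19, which is L ⇒ W
n=21: can move to 15, which is L ⇒ W
n=22: moves to 21(W), 16(W); every one is W ⇒ L
n=23: can move to 22, which is L ⇒ W
n=24: moves to 23(W), 18(W); every one is W ⇒ L
n=25: can move to 24, which is L ⇒ W
n=26: moves to 25(W), 20(W); every one is W ⇒ L
n=27: can move to 26, which is L ⇒ W
n=28: can move to 22, which is L ⇒ W
n=29: moves to 28(W), 23(W); every one is W ⇒ L
n=30: can move to 29, which is L ⇒ W
n=31: moves to 30(W), 25(W); every one is W ⇒ L
n=32: can move to 31, which is L ⇒ W
n=33: moves to 32(W), 27(W); every one is W ⇒ L
n=34: can move to 33, which is L ⇒ W
n=35: can move to 29, which is L ⇒ W
n=36: moves to 35(W), 30(W); every one is W ⇒ L
n=37: can move to 36, which is L ⇒ W
n=38: moves to 37(W), 32(W); every one is W ⇒ L
n=39: can move to 38, which is L ⇒ W
n=40: moves to 39(W), 34(W); every one is W ⇒ L
n=41: can move to 40, which is L ⇒ W
n=42: can move to 36, which is L ⇒ W
n=43: moves to 42(W), 37(W); every one is W ⇒ L
n=44: can move to 43, which is L ⇒ W
n=45: moves to 44(W), 39(W); every one is W ⇒ L
L entries with 1 ≤ n ≤ 45 (the range starts at n=1): n = 1, 3, 5, 8, 10, 12, 15, 17, 19, 22, 24, 26, 29, 31, 33, 36, 38, 40, 43, 45; that makes 20.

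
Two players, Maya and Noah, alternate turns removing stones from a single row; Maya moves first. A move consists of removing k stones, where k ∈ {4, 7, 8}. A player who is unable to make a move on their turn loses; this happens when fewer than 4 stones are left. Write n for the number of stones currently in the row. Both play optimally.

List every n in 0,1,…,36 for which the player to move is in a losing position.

0, 1, 2, 3, 12, 13, 14, 15, 24, 25, 26, 27, 36

Use the standard recursion: the mover loses at a terminal position; elsewhere, the mover wins exactly when some move hands the opponent an L position.
n=0: no move → L
n=1: no move → L
n=2: no move → L
n=3: no move → L
n=4: can move to 0, which is L ⇒ W
n=5: can move to 1, which is L ⇒ W
n=6: can move to 2, which is L ⇒ W
n=7: can move to 3, which is L ⇒ W
n=8: can move to 1, which is L ⇒ W
n=9: can move to 2, which is L ⇒ W
n=10: can move to 3, which is L ⇒ W
n=11: can move to 3, which is L ⇒ W
n=12: moves to 8(W), 5(W), 4(W); every one is W ⇒ L
n=13: moves to 9(W), 6(W), 5(W); every one is W ⇒ L
n=14: moves to 10(W), 7(W), 6(W); every one is W ⇒ L
n=15: moves to 11(W), 8(W), 7(W); every one is W ⇒ L
n=16: can move to 12, which is L ⇒ W
n=17: can move to 13, which is L ⇒ W
n=18: can move to 14, which is L ⇒ W
n=19: can move to 15, which is L ⇒ W
n=20: can move to 13, which is L ⇒ W
n=21: can move to 14, which is L ⇒ W
n=22: can move to 15, which is L ⇒ W
n=23: can move to 15, which is L ⇒ W
n=24: moves to 20(W), 17(W), 16(W); every one is W ⇒ L
n=25: moves to 21(W), 18(W), 17(W); every one is W ⇒ L
n=26: moves to 22(W), 19(W), 18(W); every one is W ⇒ L
n=27: moves to 23(W), 20(W), 19(W); every one is W ⇒ L
n=28: can move to 24, which is L ⇒ W
n=29: can move to 25, which is L ⇒ W
n=30: can move to 26, which is L ⇒ W
n=31: can move to 27, which is L ⇒ W
n=32: can move to 25, which is L ⇒ W
n=33: can move to 26, which is L ⇒ W
n=34: can move to 27, which is L ⇒ W
n=35: can move to 27, which is L ⇒ W
n=36: moves to 32(W), 29(W), 28(W); every one is W ⇒ L
Reading off the rows marked L gives the requested list; there are 13 such values of n.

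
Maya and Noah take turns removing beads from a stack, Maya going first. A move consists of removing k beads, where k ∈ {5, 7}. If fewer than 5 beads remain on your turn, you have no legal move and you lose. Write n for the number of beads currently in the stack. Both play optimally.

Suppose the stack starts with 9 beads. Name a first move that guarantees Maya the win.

Remove 5, leaving 4.

Classify positions by backward induction: terminal positions (no move available) are L. From any other position, the mover wins iff some move reaches an L.
n=0: no move → L
n=1: no move → L
n=2: no move → L
n=3: no move → L
n=4: no move → L
n=5: reaches L-position 0 → W
n=6: reaches L-position 1 → W
n=7: reaches L-position 2 → W
n=8: reaches L-position 3 → W
n=9: reaches L-position 4 → W
From 9, the L positions reachable in one move are: 4, 2. Any move reaching one of these is winning.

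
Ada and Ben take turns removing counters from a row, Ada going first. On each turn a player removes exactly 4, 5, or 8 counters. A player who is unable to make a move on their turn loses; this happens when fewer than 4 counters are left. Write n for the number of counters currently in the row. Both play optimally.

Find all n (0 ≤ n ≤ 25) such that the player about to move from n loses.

0, 1, 2, 3, 12, 13, 14, 15, 24, 25

Label each position W (a win for the player to move) or L (a loss). A position with no legal move is L; any other position is W exactly when some move reaches an L, and L when every move reaches a W.
n=0: no move → L
n=1: no move → L
n=2: no move → L
n=3: no move → L
n=4: can move to 0, which is L ⇒ W
n=5: can move to 1, which is L ⇒ W
n=6: can move to 2, which is L ⇒ W
n=7: can move to 3, which is L ⇒ W
n=8: can move to 3, which is L ⇒ W
n=9: can move to 1, which is L ⇒ W
n=10: can move to 2, which is L ⇒ W
n=11: can move to 3, which is L ⇒ W
n=12: moves to 8(W), 7(W), 4(W); every one is W ⇒ L
n=13: moves to 9(W), 8(W), 5(W); every one is W ⇒ L
n=14: moves to 10(W), 9(W), 6(W); every one is W ⇒ L
n=15: moves to 11(W), 10(W), 7(W); every one is W ⇒ L
n=16: can move to 12, which is L ⇒ W
n=17: can move to 13, which is L ⇒ W
n=18: can move to 14, which is L ⇒ W
n=19: can move to 15, which is L ⇒ W
n=20: can move to 15, which is L ⇒ W
n=21: can move to 13, which is L ⇒ W
n=22: can move to 14, which is L ⇒ W
n=23: can move to 15, which is L ⇒ W
n=24: moves to 20(W), 19(W), 16(W); every one is W ⇒ L
n=25: moves to 21(W), 20(W), 17(W); every one is W ⇒ L
The losing starting values of n are exactly the entries labelled L in this table (10 of them).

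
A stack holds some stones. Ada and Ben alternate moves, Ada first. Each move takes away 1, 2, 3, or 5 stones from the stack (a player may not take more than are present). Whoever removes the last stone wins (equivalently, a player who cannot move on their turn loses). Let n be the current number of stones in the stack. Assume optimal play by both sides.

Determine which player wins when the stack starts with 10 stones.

Positions with no move are L. A position that does have a move is losing for the player to move precisely when every available move leads to a winning position for the opponent. Fill in the labels:
n=0: no move → L
n=1: W (go to 0, an L position)
n=2: W (go to 0, an L position)
n=3: W (go to 0, an L position)
n=4: L (options 3(W), 2(W), 1(W) are all W)
n=5: W (go to 4, an L position)
n=6: W (go to 4, an L position)
n=7: W (go to 4, an L position)
n=8: L (options 7(W), 6(W), 5(W), 3(W) are all W)
n=9: W (go to 8, an L position)
n=10: W (go to 8, an L position)
From 10 Ada can remove 2, leaving 8, reaching an L position.

Ada wins.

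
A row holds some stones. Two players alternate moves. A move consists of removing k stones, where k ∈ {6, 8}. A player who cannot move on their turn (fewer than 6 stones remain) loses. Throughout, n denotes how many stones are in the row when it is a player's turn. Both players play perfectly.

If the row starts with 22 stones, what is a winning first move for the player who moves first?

Compute win/loss labels from the base case upward. A position with no move is L. Any other position is W if it can reach an L in one move, else L.
n=0: no move → L
n=1: no move → L
n=2: no move → L
n=3: no move → L
n=4: no move → L
n=5: no move → L
n=6: W (go to 0, an L position)
n=7: W (go to 1, an L position)
n=8: W (go to 2, an L position)
n=9: W (go to 3, an L position)
n=10: W (go to 4, an L position)
n=11: W (go to 5, an L position)
n=12: W (go to 4, an L position)
n=13: W (go to 5, an L position)
n=14: L (options 8(W), 6(W) are all W)
n=15: L (options 9(W), 7(W) are all W)
n=16: L (options 10(W), 8(W) are all W)
n=17: L (options 11(W), 9(W) are all W)
n=18: L (options 12(W), 10(W) are all W)
n=19: L (options 13(W), 11(W) are all W)
n=20: W (go to 14, an L position)
n=21: W (go to 15, an L position)
n=22: W (go to 16, an L position)
From 22, the L positions reachable in one move are: 16, 14. Any move reaching one of these is winning.

Remove 6, leaving 16.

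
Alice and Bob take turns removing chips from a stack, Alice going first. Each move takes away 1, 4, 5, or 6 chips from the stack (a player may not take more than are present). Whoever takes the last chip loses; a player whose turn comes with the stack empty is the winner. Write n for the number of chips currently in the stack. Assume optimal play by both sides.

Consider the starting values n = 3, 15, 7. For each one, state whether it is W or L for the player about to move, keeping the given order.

Work bottom-up. With no move the player to move wins. Otherwise the position is W if at least one move leads to an L position for the opponent, and L if every move leads to a W.
n=0: no move; the opponent has just taken the last chip and therefore loses → W
n=1: only reaches 0(W), which is W → L
n=2: reaches L-position 1 → W
n=3: only reaches 2(W), which is W → L
n=4: reaches L-position 3 → W
n=5: reaches L-position 1 → W
n=6: reaches L-position 1 → W
n=7: reaches L-position 3 → W
n=8: reaches L-position 3 → W
n=9: reaches L-position 3 → W
n=10: only reaches 9(W), 6(W), 5(W), 4(W), all W → L
n=11: reaches L-position 10 → W
n=12: only reaches 11(W), 8(W), 7(W), 6(W), all W → L
n=13: reaches L-position 12 → W
n=14: reaches L-position 10 → W
n=15: reaches L-position 10 → W

3: L, 15: W, 7: W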